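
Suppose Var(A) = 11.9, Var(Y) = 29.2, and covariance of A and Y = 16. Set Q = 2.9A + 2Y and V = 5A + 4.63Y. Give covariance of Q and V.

By bilinearity, covariance of Q and V = ac·Var(A) + bd·Var(Y) + (ad+bc)·covariance of A and Y, with a=2.9, b=2, c=5, d=4.63.
ac·Var(A) = 2.9·5·11.9 = 172.55
bd·Var(Y) = 2·4.63·29.2 = 270.392
(ad+bc)·covariance of A and Y = (23.427)·16 = 374.832
covariance of Q and V = 172.55 + 270.392 + 374.832 = 817.774.

covariance of Q and V = 817.774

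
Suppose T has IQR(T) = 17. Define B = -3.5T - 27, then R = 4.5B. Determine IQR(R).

IQR(R) = 267.75

IQR(B) = |-3.5|·17 = 59.5.
IQR(R) = |4.5|·59.5 = 267.75.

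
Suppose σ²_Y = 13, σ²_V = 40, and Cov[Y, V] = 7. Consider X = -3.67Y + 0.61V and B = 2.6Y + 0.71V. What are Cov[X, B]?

Cov[X, B] = -113.8599

By bilinearity, Cov[X, B] = ac·σ²_Y + bd·σ²_V + (ad+bc)·Cov[Y, V], with a=-3.67, b=0.61, c=2.6, d=0.71.
ac·σ²_Y = (-3.67)·2.6·13 = -124.046
bd·σ²_V = 0.61·0.71·40 = 17.324
(ad+bc)·Cov[Y, V] = (-1.0197)·7 = -7.1379
Cov[X, B] = -124.046 + 17.324 + (-7.1379) = -113.8599.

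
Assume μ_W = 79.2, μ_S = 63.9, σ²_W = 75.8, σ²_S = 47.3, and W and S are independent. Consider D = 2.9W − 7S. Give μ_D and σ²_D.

μ_D = -217.62, σ²_D = 2955.178

μ_D = 2.9·μ_W + (-7)·μ_S = 2.9·79.2 + (-7)·63.9 = -217.62.
σ²_D = a²·σ²_W + b²·σ²_S + 2ab·Cov(W, S) with a = 2.9, b = -7.
Independence gives Cov(W, S) = 0.
= 2.9²·75.8 + (-7)²·47.3 + 2·2.9·(-7)·0
= 637.478 + 2317.7 + 0 = 2955.178.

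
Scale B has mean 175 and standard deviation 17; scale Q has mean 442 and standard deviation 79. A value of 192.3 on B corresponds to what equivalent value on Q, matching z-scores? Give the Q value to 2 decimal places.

z = (192.3 − 175)/17 ≈ 1.0176.
Q = 442 + z·79 = 442 + (192.3 − 175)·79/17 ≈ 522.39.

Q = 522.39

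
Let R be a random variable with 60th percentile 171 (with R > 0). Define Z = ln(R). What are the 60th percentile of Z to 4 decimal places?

60th percentile of Z = 5.1417

ln(R) is increasing, so P_{60}(Z) = g(P_{60}(R)) ≈ 5.1417.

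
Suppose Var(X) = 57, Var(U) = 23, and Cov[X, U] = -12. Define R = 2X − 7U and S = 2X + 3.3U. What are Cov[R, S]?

By bilinearity, Cov[R, S] = ac·Var(X) + bd·Var(U) + (ad+bc)·Cov[X, U], with a=2, b=-7, c=2, d=3.3.
ac·Var(X) = 2·2·57 = 228
bd·Var(U) = (-7)·3.3·23 = -531.3
(ad+bc)·Cov[X, U] = (-7.4)·(-12) = 88.8
Cov[R, S] = 228 + (-531.3) + 88.8 = -214.5.

Cov[R, S] = -214.5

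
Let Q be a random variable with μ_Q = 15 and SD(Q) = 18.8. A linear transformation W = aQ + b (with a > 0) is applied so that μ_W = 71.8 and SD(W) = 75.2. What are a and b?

a = 4, b = 11.8

SD(W) = a·SD(Q) (a > 0), so a = 75.2/18.8 = 4.
μ_W = a·μ_Q + b, so b = 71.8 − 4·15 = 11.8.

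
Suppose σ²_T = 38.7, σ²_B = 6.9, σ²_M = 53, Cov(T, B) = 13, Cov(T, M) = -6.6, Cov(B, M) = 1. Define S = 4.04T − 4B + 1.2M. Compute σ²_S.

σ²_S = a²·σ²_T + b²·σ²_B + c²·σ²_M + 2ab·Cov(T, B) + 2ac·Cov(T, M) + 2bc·Cov(B, M), with a = 4.04, b = -4, c = 1.2.
= 631.64592 + 110.4 + 76.32 + (-420.16) + (-63.9936) + (-9.6)
= 324.61232.

σ²_S = 324.61232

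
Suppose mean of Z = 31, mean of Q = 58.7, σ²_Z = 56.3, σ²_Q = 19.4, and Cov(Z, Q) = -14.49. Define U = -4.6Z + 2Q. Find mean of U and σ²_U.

mean of U = -25.2, σ²_U = 1535.524

mean of U = (-4.6)·mean of Z + 2·mean of Q = (-4.6)·31 + 2·58.7 = -25.2.
σ²_U = a²·σ²_Z + b²·σ²_Q + 2ab·Cov(Z, Q) with a = -4.6, b = 2.
= (-4.6)²·56.3 + 2²·19.4 + 2·(-4.6)·2·(-14.49)
= 1191.308 + 77.6 + 266.616 = 1535.524.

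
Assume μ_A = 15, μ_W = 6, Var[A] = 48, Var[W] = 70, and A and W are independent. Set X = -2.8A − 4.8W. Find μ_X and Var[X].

μ_X = -70.8, Var[X] = 1989.12

μ_X = (-2.8)·μ_A + (-4.8)·μ_W = (-2.8)·15 + (-4.8)·6 = -70.8.
Var[X] = a²·Var[A] + b²·Var[W] + 2ab·covariance of A and W with a = -2.8, b = -4.8.
Independence gives covariance of A and W = 0.
= (-2.8)²·48 + (-4.8)²·70 + 2·(-2.8)·(-4.8)·0
= 376.32 + 1612.8 + 0 = 1989.12.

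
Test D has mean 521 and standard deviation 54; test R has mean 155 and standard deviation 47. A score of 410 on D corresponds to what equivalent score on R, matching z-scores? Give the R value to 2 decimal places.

z = (410 − 521)/54 ≈ -2.0556.
R = 155 + z·47 = 155 + (410 − 521)·47/54 ≈ 58.39.

R = 58.39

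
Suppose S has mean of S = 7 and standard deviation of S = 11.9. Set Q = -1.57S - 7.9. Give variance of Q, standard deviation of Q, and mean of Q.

variance of Q = 349.054489, standard deviation of Q = 18.683, mean of Q = -18.89

Q = -1.57S - 7.9 is linear with a = -1.57, b = -7.9.
variance of S = 11.9² = 141.61.
variance of Q = a²·variance of S = (-1.57)²·141.61 = 349.054489 (the additive constant -7.9 does not affect variance).
standard deviation of Q = |a|·standard deviation of S = |-1.57|·11.9 = 18.683.
mean of Q = a·mean of S + b = (-1.57)·7 + (-7.9) = -18.89.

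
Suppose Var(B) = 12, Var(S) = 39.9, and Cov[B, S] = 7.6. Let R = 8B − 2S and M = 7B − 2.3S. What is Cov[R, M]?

Cov[R, M] = 609.3

By bilinearity, Cov[R, M] = ac·Var(B) + bd·Var(S) + (ad+bc)·Cov[B, S], with a=8, b=-2, c=7, d=-2.3.
ac·Var(B) = 8·7·12 = 672
bd·Var(S) = (-2)·(-2.3)·39.9 = 183.54
(ad+bc)·Cov[B, S] = (-32.4)·7.6 = -246.24
Cov[R, M] = 672 + 183.54 + (-246.24) = 609.3.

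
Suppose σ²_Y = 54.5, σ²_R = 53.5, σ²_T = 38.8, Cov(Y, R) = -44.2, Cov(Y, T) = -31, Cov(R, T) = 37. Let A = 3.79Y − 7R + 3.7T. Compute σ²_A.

σ²_A = a²·σ²_Y + b²·σ²_R + c²·σ²_T + 2ab·Cov(Y, R) + 2ac·Cov(Y, T) + 2bc·Cov(R, T), with a = 3.79, b = -7, c = 3.7.
= 782.84345 + 2621.5 + 531.172 + 2345.252 + (-869.426) + (-1916.6)
= 3494.74145.

σ²_A = 3494.74145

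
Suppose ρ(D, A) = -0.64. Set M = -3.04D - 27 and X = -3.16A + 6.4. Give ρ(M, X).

ρ(M, X) = -0.64

Linear rescalings preserve correlation up to sign; here the slopes -3.04 and -3.16 have the same sign, so ρ(M, X) = ρ(D, A) = -0.64.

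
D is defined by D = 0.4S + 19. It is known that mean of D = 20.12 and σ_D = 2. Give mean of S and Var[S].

mean of S = 2.8, Var[S] = 25

From D = 0.4S + 19: mean of D = a·mean of S + b, so mean of S = (mean of D − b)/a = (20.12 − 19)/0.4 = 2.8.
Var[D] = 2² = 4.
Var[D] = a²·Var[S], so Var[S] = 4/0.4² = 25.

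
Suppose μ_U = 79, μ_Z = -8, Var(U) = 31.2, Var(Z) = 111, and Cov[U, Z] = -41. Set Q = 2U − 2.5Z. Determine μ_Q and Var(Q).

μ_Q = 2·μ_U + (-2.5)·μ_Z = 2·79 + (-2.5)·(-8) = 178.
Var(Q) = a²·Var(U) + b²·Var(Z) + 2ab·Cov[U, Z] with a = 2, b = -2.5.
= 2²·31.2 + (-2.5)²·111 + 2·2·(-2.5)·(-41)
= 124.8 + 693.75 + 410 = 1228.55.

μ_Q = 178, Var(Q) = 1228.55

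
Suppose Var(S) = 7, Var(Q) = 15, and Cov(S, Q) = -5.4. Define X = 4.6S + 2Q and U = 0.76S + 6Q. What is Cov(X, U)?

By bilinearity, Cov(X, U) = ac·Var(S) + bd·Var(Q) + (ad+bc)·Cov(S, Q), with a=4.6, b=2, c=0.76, d=6.
ac·Var(S) = 4.6·0.76·7 = 24.472
bd·Var(Q) = 2·6·15 = 180
(ad+bc)·Cov(S, Q) = (29.12)·(-5.4) = -157.248
Cov(X, U) = 24.472 + 180 + (-157.248) = 47.224.

Cov(X, U) = 47.224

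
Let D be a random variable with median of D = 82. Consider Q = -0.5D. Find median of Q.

median of Q = -41

A linear map preserves order up to sign, so median of Q = a·median of D + b = (-0.5)·82 = -41.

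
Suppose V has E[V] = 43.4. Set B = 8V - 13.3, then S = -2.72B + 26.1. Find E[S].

E[S] = -882.108

E[B] = 8·43.4 + (-13.3) = 333.9.
E[S] = (-2.72)·333.9 + 26.1 = -882.108.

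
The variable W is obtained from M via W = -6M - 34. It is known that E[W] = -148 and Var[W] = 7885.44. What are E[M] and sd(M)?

From W = -6M - 34: E[W] = a·E[M] + b, so E[M] = (E[W] − b)/a = (-148 − (-34))/(-6) = 19.
sd(W) = √7885.44 = 88.8.
sd(W) = |a|·sd(M), so sd(M) = 88.8/|-6| = 14.8.

E[M] = 19, sd(M) = 14.8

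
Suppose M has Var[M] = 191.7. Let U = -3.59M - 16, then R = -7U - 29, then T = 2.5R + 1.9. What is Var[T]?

Var[U] = (-3.59)²·191.7 = 2470.64877.
Var[R] = (-7)²·2470.64877 = 121061.78973.
Var[T] = 2.5²·121061.78973 = 756636.1858125.

Var[T] = 756636.1858125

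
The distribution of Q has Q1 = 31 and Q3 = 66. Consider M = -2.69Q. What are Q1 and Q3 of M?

a = -2.69 < 0 reverses order: Q1(M) comes from Q3(Q), Q3(M) from Q1(Q).
Q1(M) = (-2.69)·66 = -177.54; Q3(M) = (-2.69)·31 = -83.39.

Q1(M) = -177.54, Q3(M) = -83.39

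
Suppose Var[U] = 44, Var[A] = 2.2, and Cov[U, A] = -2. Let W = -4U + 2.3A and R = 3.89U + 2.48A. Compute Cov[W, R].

By bilinearity, Cov[W, R] = ac·Var[U] + bd·Var[A] + (ad+bc)·Cov[U, A], with a=-4, b=2.3, c=3.89, d=2.48.
ac·Var[U] = (-4)·3.89·44 = -684.64
bd·Var[A] = 2.3·2.48·2.2 = 12.5488
(ad+bc)·Cov[U, A] = (-0.973)·(-2) = 1.946
Cov[W, R] = -684.64 + 12.5488 + 1.946 = -670.1452.

Cov[W, R] = -670.1452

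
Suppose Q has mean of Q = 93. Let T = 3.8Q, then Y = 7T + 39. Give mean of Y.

mean of Y = 2512.8

mean of T = 3.8·93 = 353.4.
mean of Y = 7·353.4 + 39 = 2512.8.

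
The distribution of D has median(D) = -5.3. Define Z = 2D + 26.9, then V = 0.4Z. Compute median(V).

median(Z) = 2·(-5.3) + 26.9 = 16.3.
median(V) = 0.4·16.3 = 6.52.

median(V) = 6.52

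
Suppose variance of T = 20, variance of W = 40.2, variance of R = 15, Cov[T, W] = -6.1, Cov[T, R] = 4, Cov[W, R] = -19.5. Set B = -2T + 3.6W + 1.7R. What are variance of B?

variance of B = 466.302

variance of B = a²·variance of T + b²·variance of W + c²·variance of R + 2ab·Cov[T, W] + 2ac·Cov[T, R] + 2bc·Cov[W, R], with a = -2, b = 3.6, c = 1.7.
= 80 + 520.992 + 43.35 + 87.84 + (-27.2) + (-238.68)
= 466.302.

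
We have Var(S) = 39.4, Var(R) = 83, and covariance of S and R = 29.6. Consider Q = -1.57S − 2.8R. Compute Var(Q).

Var(Q) = 1008.08026

Var(Q) = a²·Var(S) + b²·Var(R) + 2ab·covariance of S and R with a = -1.57, b = -2.8.
= (-1.57)²·39.4 + (-2.8)²·83 + 2·(-1.57)·(-2.8)·29.6
= 97.11706 + 650.72 + 260.2432 = 1008.08026.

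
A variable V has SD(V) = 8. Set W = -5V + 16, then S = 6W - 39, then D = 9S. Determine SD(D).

SD(W) = |-5|·8 = 40.
SD(S) = |6|·40 = 240.
SD(D) = |9|·240 = 2160.

SD(D) = 2160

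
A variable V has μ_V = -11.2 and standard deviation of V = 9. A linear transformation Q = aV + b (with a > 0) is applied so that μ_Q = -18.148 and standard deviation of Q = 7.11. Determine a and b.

a = 0.79, b = -9.3

standard deviation of Q = a·standard deviation of V (a > 0), so a = 7.11/9 = 0.79.
μ_Q = a·μ_V + b, so b = -18.148 − 0.79·(-11.2) = -9.3.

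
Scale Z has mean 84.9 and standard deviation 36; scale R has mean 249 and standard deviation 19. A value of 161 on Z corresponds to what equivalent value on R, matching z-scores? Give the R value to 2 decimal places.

z = (161 − 84.9)/36 ≈ 2.1139.
R = 249 + z·19 = 249 + (161 − 84.9)·19/36 ≈ 289.16.

R = 289.16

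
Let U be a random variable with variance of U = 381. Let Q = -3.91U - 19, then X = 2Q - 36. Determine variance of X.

variance of X = 23299.0644

variance of Q = (-3.91)²·381 = 5824.7661.
variance of X = 2²·5824.7661 = 23299.0644.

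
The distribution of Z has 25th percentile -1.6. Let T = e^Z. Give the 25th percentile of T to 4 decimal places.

25th percentile of T = 0.2019

e^Z is increasing, so P_{25}(T) = g(P_{25}(Z)) ≈ 0.2019.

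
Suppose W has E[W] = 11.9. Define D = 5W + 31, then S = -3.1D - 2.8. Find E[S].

E[D] = 5·11.9 + 31 = 90.5.
E[S] = (-3.1)·90.5 + (-2.8) = -283.35.

E[S] = -283.35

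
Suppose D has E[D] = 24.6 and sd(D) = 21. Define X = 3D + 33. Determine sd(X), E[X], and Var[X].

X = 3D + 33 is linear with a = 3, b = 33.
sd(X) = |a|·sd(D) = |3|·21 = 63.
E[X] = a·E[D] + b = 3·24.6 + 33 = 106.8.
Var[D] = 21² = 441.
Var[X] = a²·Var[D] = 3²·441 = 3969 (the additive constant 33 does not affect variance).

sd(X) = 63, E[X] = 106.8, Var[X] = 3969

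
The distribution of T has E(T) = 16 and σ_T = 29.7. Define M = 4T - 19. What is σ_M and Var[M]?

M = 4T - 19 is linear with a = 4, b = -19.
σ_M = |a|·σ_T = |4|·29.7 = 118.8.
Var[T] = 29.7² = 882.09.
Var[M] = a²·Var[T] = 4²·882.09 = 14113.44 (the additive constant -19 does not affect variance).

σ_M = 118.8, Var[M] = 14113.44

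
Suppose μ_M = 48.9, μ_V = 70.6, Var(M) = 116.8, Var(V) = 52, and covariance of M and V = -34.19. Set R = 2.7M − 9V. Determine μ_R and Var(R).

μ_R = 2.7·μ_M + (-9)·μ_V = 2.7·48.9 + (-9)·70.6 = -503.37.
Var(R) = a²·Var(M) + b²·Var(V) + 2ab·covariance of M and V with a = 2.7, b = -9.
= 2.7²·116.8 + (-9)²·52 + 2·2.7·(-9)·(-34.19)
= 851.472 + 4212 + 1661.634 = 6725.106.

μ_R = -503.37, Var(R) = 6725.106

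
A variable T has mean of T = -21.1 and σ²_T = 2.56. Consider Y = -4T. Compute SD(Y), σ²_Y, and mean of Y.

Y = -4T is linear with a = -4, b = 0.
SD(T) = √2.56 = 1.6.
SD(Y) = |a|·SD(T) = |-4|·1.6 = 6.4.
σ²_Y = a²·σ²_T = (-4)²·2.56 = 40.96.
mean of Y = a·mean of T + b = (-4)·(-21.1) = 84.4.

SD(Y) = 6.4, σ²_Y = 40.96, mean of Y = 84.4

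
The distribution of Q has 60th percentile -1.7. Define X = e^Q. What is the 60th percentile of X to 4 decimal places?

e^Q is increasing, so P_{60}(X) = g(P_{60}(Q)) ≈ 0.1827.

60th percentile of X = 0.1827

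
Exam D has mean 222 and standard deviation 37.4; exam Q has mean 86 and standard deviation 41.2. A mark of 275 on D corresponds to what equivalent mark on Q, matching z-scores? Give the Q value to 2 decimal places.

z = (275 − 222)/37.4 ≈ 1.4171.
Q = 86 + z·41.2 = 86 + (275 − 222)·41.2/37.4 ≈ 144.39.

Q = 144.39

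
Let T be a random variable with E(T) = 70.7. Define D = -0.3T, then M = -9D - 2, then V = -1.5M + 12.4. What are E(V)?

E(D) = (-0.3)·70.7 = -21.21.
E(M) = (-9)·(-21.21) + (-2) = 188.89.
E(V) = (-1.5)·188.89 + 12.4 = -270.935.

E(V) = -270.935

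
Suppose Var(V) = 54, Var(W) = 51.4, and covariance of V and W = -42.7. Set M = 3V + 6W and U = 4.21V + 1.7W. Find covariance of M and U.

By bilinearity, covariance of M and U = ac·Var(V) + bd·Var(W) + (ad+bc)·covariance of V and W, with a=3, b=6, c=4.21, d=1.7.
ac·Var(V) = 3·4.21·54 = 682.02
bd·Var(W) = 6·1.7·51.4 = 524.28
(ad+bc)·covariance of V and W = (30.36)·(-42.7) = -1296.372
covariance of M and U = 682.02 + 524.28 + (-1296.372) = -90.072.

covariance of M and U = -90.072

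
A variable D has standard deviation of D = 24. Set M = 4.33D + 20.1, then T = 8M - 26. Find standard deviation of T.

standard deviation of T = 831.36

standard deviation of M = |4.33|·24 = 103.92.
standard deviation of T = |8|·103.92 = 831.36.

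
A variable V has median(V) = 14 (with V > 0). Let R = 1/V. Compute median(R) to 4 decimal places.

median(R) = 0.0714

1/V is monotone on this domain, so median(R) = 1/(14) ≈ 0.0714.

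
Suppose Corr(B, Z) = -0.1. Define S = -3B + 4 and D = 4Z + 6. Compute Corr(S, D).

Linear rescalings preserve |correlation|; the slopes -3 and 4 have opposite signs, so the correlation flips sign: Corr(S, D) = −Corr(B, Z) = 0.1.

Corr(S, D) = 0.1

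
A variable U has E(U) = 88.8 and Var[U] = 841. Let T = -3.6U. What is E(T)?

E(T) = -319.68

T = -3.6U is linear with a = -3.6, b = 0.
E(T) = a·E(U) + b = (-3.6)·88.8 = -319.68.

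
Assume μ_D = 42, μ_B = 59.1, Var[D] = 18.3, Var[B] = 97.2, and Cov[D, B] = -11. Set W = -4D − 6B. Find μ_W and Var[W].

μ_W = -522.6, Var[W] = 3264

μ_W = (-4)·μ_D + (-6)·μ_B = (-4)·42 + (-6)·59.1 = -522.6.
Var[W] = a²·Var[D] + b²·Var[B] + 2ab·Cov[D, B] with a = -4, b = -6.
= (-4)²·18.3 + (-6)²·97.2 + 2·(-4)·(-6)·(-11)
= 292.8 + 3499.2 + (-528) = 3264.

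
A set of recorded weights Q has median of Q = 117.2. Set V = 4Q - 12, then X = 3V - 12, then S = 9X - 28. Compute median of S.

median of S = 12197.6

median of V = 4·117.2 + (-12) = 456.8.
median of X = 3·456.8 + (-12) = 1358.4.
median of S = 9·1358.4 + (-28) = 12197.6.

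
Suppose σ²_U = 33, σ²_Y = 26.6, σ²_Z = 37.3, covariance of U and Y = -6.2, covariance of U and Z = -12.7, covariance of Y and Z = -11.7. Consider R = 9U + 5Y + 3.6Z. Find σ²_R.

σ²_R = 2019.248

σ²_R = a²·σ²_U + b²·σ²_Y + c²·σ²_Z + 2ab·covariance of U and Y + 2ac·covariance of U and Z + 2bc·covariance of Y and Z, with a = 9, b = 5, c = 3.6.
= 2673 + 665 + 483.408 + (-558) + (-822.96) + (-421.2)
= 2019.248.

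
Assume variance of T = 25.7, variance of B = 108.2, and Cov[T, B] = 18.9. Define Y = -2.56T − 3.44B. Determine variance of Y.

variance of Y = 1781.70496

variance of Y = a²·variance of T + b²·variance of B + 2ab·Cov[T, B] with a = -2.56, b = -3.44.
= (-2.56)²·25.7 + (-3.44)²·108.2 + 2·(-2.56)·(-3.44)·18.9
= 168.42752 + 1280.39552 + 332.88192 = 1781.70496.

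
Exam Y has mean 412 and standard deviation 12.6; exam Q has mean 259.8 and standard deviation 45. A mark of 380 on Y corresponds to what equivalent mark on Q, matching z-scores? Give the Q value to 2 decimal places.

z = (380 − 412)/12.6 ≈ -2.5397.
Q = 259.8 + z·45 = 259.8 + (380 − 412)·45/12.6 ≈ 145.51.

Q = 145.51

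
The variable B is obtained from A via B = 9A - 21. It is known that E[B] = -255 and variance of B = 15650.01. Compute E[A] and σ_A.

From B = 9A - 21: E[B] = a·E[A] + b, so E[A] = (E[B] − b)/a = (-255 − (-21))/9 = -26.
σ_B = √15650.01 = 125.1.
σ_B = |a|·σ_A, so σ_A = 125.1/|9| = 13.9.

E[A] = -26, σ_A = 13.9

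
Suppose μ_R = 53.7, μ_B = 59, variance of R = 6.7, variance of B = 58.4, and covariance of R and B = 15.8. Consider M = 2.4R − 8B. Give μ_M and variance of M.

μ_M = -343.12, variance of M = 3169.472

μ_M = 2.4·μ_R + (-8)·μ_B = 2.4·53.7 + (-8)·59 = -343.12.
variance of M = a²·variance of R + b²·variance of B + 2ab·covariance of R and B with a = 2.4, b = -8.
= 2.4²·6.7 + (-8)²·58.4 + 2·2.4·(-8)·15.8
= 38.592 + 3737.6 + (-606.72) = 3169.472.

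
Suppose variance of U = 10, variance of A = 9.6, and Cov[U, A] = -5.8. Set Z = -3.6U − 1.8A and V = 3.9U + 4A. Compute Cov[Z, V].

Cov[Z, V] = -85.284

By bilinearity, Cov[Z, V] = ac·variance of U + bd·variance of A + (ad+bc)·Cov[U, A], with a=-3.6, b=-1.8, c=3.9, d=4.
ac·variance of U = (-3.6)·3.9·10 = -140.4
bd·variance of A = (-1.8)·4·9.6 = -69.12
(ad+bc)·Cov[U, A] = (-21.42)·(-5.8) = 124.236
Cov[Z, V] = -140.4 + (-69.12) + 124.236 = -85.284.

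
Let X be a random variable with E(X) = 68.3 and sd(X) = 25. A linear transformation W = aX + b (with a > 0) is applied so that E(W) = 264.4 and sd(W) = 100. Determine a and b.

a = 4, b = -8.8

sd(W) = a·sd(X) (a > 0), so a = 100/25 = 4.
E(W) = a·E(X) + b, so b = 264.4 − 4·68.3 = -8.8.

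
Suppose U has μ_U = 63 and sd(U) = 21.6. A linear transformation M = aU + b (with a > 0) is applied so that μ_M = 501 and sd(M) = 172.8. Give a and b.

sd(M) = a·sd(U) (a > 0), so a = 172.8/21.6 = 8.
μ_M = a·μ_U + b, so b = 501 − 8·63 = -3.

a = 8, b = -3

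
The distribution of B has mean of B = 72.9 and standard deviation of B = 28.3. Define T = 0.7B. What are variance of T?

variance of T = 392.4361

T = 0.7B is linear with a = 0.7, b = 0.
variance of B = 28.3² = 800.89.
variance of T = a²·variance of B = 0.7²·800.89 = 392.4361.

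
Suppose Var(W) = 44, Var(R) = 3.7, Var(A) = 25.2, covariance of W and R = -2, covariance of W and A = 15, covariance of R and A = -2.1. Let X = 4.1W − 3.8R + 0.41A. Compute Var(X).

Var(X) = a²·Var(W) + b²·Var(R) + c²·Var(A) + 2ab·covariance of W and R + 2ac·covariance of W and A + 2bc·covariance of R and A, with a = 4.1, b = -3.8, c = 0.41.
= 739.64 + 53.428 + 4.23612 + 62.32 + 50.43 + 6.5436
= 916.59772.

Var(X) = 916.59772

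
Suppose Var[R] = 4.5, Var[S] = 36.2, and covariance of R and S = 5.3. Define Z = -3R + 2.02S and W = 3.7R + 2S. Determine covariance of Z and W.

covariance of Z and W = 104.1102

By bilinearity, covariance of Z and W = ac·Var[R] + bd·Var[S] + (ad+bc)·covariance of R and S, with a=-3, b=2.02, c=3.7, d=2.
ac·Var[R] = (-3)·3.7·4.5 = -49.95
bd·Var[S] = 2.02·2·36.2 = 146.248
(ad+bc)·covariance of R and S = (1.474)·5.3 = 7.8122
covariance of Z and W = -49.95 + 146.248 + 7.8122 = 104.1102.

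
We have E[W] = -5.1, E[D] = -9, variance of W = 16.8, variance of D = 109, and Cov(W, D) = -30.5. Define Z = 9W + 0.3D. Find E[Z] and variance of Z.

E[Z] = -48.6, variance of Z = 1205.91

E[Z] = 9·E[W] + 0.3·E[D] = 9·(-5.1) + 0.3·(-9) = -48.6.
variance of Z = a²·variance of W + b²·variance of D + 2ab·Cov(W, D) with a = 9, b = 0.3.
= 9²·16.8 + 0.3²·109 + 2·9·0.3·(-30.5)
= 1360.8 + 9.81 + (-164.7) = 1205.91.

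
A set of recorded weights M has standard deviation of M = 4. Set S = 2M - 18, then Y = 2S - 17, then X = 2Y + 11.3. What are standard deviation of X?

standard deviation of S = |2|·4 = 8.
standard deviation of Y = |2|·8 = 16.
standard deviation of X = |2|·16 = 32.

standard deviation of X = 32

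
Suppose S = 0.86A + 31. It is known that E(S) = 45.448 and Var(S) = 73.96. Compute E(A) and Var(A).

From S = 0.86A + 31: E(S) = a·E(A) + b, so E(A) = (E(S) − b)/a = (45.448 − 31)/0.86 = 16.8.
Var(S) = a²·Var(A), so Var(A) = 73.96/0.86² = 100.

E(A) = 16.8, Var(A) = 100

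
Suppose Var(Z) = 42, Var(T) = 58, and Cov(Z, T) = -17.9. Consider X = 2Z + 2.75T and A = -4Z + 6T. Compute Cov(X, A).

Cov(X, A) = 603.1

By bilinearity, Cov(X, A) = ac·Var(Z) + bd·Var(T) + (ad+bc)·Cov(Z, T), with a=2, b=2.75, c=-4, d=6.
ac·Var(Z) = 2·(-4)·42 = -336
bd·Var(T) = 2.75·6·58 = 957
(ad+bc)·Cov(Z, T) = (1)·(-17.9) = -17.9
Cov(X, A) = -336 + 957 + (-17.9) = 603.1.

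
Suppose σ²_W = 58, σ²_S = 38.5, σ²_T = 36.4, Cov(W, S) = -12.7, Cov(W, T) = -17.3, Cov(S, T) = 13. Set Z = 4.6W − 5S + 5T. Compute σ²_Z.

σ²_Z = 2238.18

σ²_Z = a²·σ²_W + b²·σ²_S + c²·σ²_T + 2ab·Cov(W, S) + 2ac·Cov(W, T) + 2bc·Cov(S, T), with a = 4.6, b = -5, c = 5.
= 1227.28 + 962.5 + 910 + 584.2 + (-795.8) + (-650)
= 2238.18.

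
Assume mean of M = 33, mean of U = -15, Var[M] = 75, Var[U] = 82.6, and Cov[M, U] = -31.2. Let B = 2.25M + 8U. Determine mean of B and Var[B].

mean of B = 2.25·mean of M + 8·mean of U = 2.25·33 + 8·(-15) = -45.75.
Var[B] = a²·Var[M] + b²·Var[U] + 2ab·Cov[M, U] with a = 2.25, b = 8.
= 2.25²·75 + 8²·82.6 + 2·2.25·8·(-31.2)
= 379.6875 + 5286.4 + (-1123.2) = 4542.8875.

mean of B = -45.75, Var[B] = 4542.8875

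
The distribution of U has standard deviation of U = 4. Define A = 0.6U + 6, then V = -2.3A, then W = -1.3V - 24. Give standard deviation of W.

standard deviation of W = 7.176

standard deviation of A = |0.6|·4 = 2.4.
standard deviation of V = |-2.3|·2.4 = 5.52.
standard deviation of W = |-1.3|·5.52 = 7.176.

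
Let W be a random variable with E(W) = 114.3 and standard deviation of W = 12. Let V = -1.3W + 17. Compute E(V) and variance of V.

E(V) = -131.59, variance of V = 243.36

V = -1.3W + 17 is linear with a = -1.3, b = 17.
E(V) = a·E(W) + b = (-1.3)·114.3 + 17 = -131.59.
variance of W = 12² = 144.
variance of V = a²·variance of W = (-1.3)²·144 = 243.36 (the additive constant 17 does not affect variance).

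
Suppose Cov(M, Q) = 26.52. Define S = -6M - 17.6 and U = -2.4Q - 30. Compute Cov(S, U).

Cov(S, U) = 381.888

Cov(S, U) = a·c·Cov(M, Q) = (-6)·(-2.4)·26.52 = 381.888. Additive constants drop out.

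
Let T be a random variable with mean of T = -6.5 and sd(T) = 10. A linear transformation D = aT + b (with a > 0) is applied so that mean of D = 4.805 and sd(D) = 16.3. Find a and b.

a = 1.63, b = 15.4

sd(D) = a·sd(T) (a > 0), so a = 16.3/10 = 1.63.
mean of D = a·mean of T + b, so b = 4.805 − 1.63·(-6.5) = 15.4.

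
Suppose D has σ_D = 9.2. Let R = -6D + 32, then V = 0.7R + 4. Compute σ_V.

σ_R = |-6|·9.2 = 55.2.
σ_V = |0.7|·55.2 = 38.64.

σ_V = 38.64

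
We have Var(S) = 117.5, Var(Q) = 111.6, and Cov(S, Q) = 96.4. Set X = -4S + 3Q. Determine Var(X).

Var(X) = a²·Var(S) + b²·Var(Q) + 2ab·Cov(S, Q) with a = -4, b = 3.
= (-4)²·117.5 + 3²·111.6 + 2·(-4)·3·96.4
= 1880 + 1004.4 + (-2313.6) = 570.8.

Var(X) = 570.8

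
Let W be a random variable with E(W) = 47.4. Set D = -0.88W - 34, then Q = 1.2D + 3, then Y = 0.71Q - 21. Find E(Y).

E(D) = (-0.88)·47.4 + (-34) = -75.712.
E(Q) = 1.2·(-75.712) + 3 = -87.8544.
E(Y) = 0.71·(-87.8544) + (-21) = -83.376624.

E(Y) = -83.376624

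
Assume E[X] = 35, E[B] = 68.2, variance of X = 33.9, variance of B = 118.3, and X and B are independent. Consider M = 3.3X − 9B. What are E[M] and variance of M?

E[M] = -498.3, variance of M = 9951.471

E[M] = 3.3·E[X] + (-9)·E[B] = 3.3·35 + (-9)·68.2 = -498.3.
variance of M = a²·variance of X + b²·variance of B + 2ab·Cov[X, B] with a = 3.3, b = -9.
Independence gives Cov[X, B] = 0.
= 3.3²·33.9 + (-9)²·118.3 + 2·3.3·(-9)·0
= 369.171 + 9582.3 + 0 = 9951.471.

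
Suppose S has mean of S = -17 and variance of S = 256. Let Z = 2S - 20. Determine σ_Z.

Z = 2S - 20 is linear with a = 2, b = -20.
σ_S = √256 = 16.
σ_Z = |a|·σ_S = |2|·16 = 32.

σ_Z = 32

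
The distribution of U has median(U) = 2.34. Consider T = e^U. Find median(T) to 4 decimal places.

e^U is monotone on this domain, so median(T) = exp(2.34) ≈ 10.3812.

median(T) = 10.3812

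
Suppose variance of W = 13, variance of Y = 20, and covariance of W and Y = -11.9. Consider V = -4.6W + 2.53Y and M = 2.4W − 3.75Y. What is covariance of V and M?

By bilinearity, covariance of V and M = ac·variance of W + bd·variance of Y + (ad+bc)·covariance of W and Y, with a=-4.6, b=2.53, c=2.4, d=-3.75.
ac·variance of W = (-4.6)·2.4·13 = -143.52
bd·variance of Y = 2.53·(-3.75)·20 = -189.75
(ad+bc)·covariance of W and Y = (23.322)·(-11.9) = -277.5318
covariance of V and M = -143.52 + (-189.75) + (-277.5318) = -610.8018.

covariance of V and M = -610.8018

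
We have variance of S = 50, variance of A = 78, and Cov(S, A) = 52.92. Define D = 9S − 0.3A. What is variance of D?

variance of D = a²·variance of S + b²·variance of A + 2ab·Cov(S, A) with a = 9, b = -0.3.
= 9²·50 + (-0.3)²·78 + 2·9·(-0.3)·52.92
= 4050 + 7.02 + (-285.768) = 3771.252.

variance of D = 3771.252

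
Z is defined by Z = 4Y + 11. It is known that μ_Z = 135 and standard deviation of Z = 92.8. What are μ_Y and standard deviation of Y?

From Z = 4Y + 11: μ_Z = a·μ_Y + b, so μ_Y = (μ_Z − b)/a = (135 − 11)/4 = 31.
standard deviation of Z = |a|·standard deviation of Y, so standard deviation of Y = 92.8/|4| = 23.2.

μ_Y = 31, standard deviation of Y = 23.2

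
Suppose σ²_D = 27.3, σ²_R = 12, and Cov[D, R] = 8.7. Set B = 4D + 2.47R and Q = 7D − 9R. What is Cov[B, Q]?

Cov[B, Q] = 334.863

By bilinearity, Cov[B, Q] = ac·σ²_D + bd·σ²_R + (ad+bc)·Cov[D, R], with a=4, b=2.47, c=7, d=-9.
ac·σ²_D = 4·7·27.3 = 764.4
bd·σ²_R = 2.47·(-9)·12 = -266.76
(ad+bc)·Cov[D, R] = (-18.71)·8.7 = -162.777
Cov[B, Q] = 764.4 + (-266.76) + (-162.777) = 334.863.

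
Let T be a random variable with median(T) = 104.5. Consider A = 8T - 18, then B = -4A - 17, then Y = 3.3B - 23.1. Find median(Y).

median(A) = 8·104.5 + (-18) = 818.
median(B) = (-4)·818 + (-17) = -3289.
median(Y) = 3.3·(-3289) + (-23.1) = -10876.8.

median(Y) = -10876.8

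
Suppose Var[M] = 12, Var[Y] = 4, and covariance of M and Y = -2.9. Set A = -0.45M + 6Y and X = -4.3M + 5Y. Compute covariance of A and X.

covariance of A and X = 224.565

By bilinearity, covariance of A and X = ac·Var[M] + bd·Var[Y] + (ad+bc)·covariance of M and Y, with a=-0.45, b=6, c=-4.3, d=5.
ac·Var[M] = (-0.45)·(-4.3)·12 = 23.22
bd·Var[Y] = 6·5·4 = 120
(ad+bc)·covariance of M and Y = (-28.05)·(-2.9) = 81.345
covariance of A and X = 23.22 + 120 + 81.345 = 224.565.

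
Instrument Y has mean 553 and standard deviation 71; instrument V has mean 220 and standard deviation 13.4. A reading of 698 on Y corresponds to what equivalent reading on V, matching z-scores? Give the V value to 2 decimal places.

z = (698 − 553)/71 ≈ 2.0423.
V = 220 + z·13.4 = 220 + (698 − 553)·13.4/71 ≈ 247.37.

V = 247.37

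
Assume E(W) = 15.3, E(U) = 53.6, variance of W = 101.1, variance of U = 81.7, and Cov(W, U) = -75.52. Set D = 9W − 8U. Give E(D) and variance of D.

E(D) = 9·E(W) + (-8)·E(U) = 9·15.3 + (-8)·53.6 = -291.1.
variance of D = a²·variance of W + b²·variance of U + 2ab·Cov(W, U) with a = 9, b = -8.
= 9²·101.1 + (-8)²·81.7 + 2·9·(-8)·(-75.52)
= 8189.1 + 5228.8 + 10874.88 = 24292.78.

E(D) = -291.1, variance of D = 24292.78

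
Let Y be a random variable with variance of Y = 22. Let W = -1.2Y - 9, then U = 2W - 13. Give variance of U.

variance of W = (-1.2)²·22 = 31.68.
variance of U = 2²·31.68 = 126.72.

variance of U = 126.72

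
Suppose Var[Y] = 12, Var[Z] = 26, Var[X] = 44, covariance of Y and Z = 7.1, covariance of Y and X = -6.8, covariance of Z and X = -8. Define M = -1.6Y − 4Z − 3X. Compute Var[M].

Var[M] = a²·Var[Y] + b²·Var[Z] + c²·Var[X] + 2ab·covariance of Y and Z + 2ac·covariance of Y and X + 2bc·covariance of Z and X, with a = -1.6, b = -4, c = -3.
= 30.72 + 416 + 396 + 90.88 + (-65.28) + (-192)
= 676.32.

Var[M] = 676.32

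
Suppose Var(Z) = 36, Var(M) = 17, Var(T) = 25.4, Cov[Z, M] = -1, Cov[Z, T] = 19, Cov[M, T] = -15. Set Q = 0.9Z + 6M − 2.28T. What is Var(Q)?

Var(Q) = 1094.82336

Var(Q) = a²·Var(Z) + b²·Var(M) + c²·Var(T) + 2ab·Cov[Z, M] + 2ac·Cov[Z, T] + 2bc·Cov[M, T], with a = 0.9, b = 6, c = -2.28.
= 29.16 + 612 + 132.03936 + (-10.8) + (-77.976) + 410.4
= 1094.82336.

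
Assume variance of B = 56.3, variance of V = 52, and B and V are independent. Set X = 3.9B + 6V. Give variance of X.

variance of X = a²·variance of B + b²·variance of V + 2ab·covariance of B and V with a = 3.9, b = 6.
Independence gives covariance of B and V = 0.
= 3.9²·56.3 + 6²·52 + 2·3.9·6·0
= 856.323 + 1872 + 0 = 2728.323.

variance of X = 2728.323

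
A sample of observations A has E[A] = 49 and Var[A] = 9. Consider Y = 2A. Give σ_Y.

Y = 2A is linear with a = 2, b = 0.
σ_A = √9 = 3.
σ_Y = |a|·σ_A = |2|·3 = 6.

σ_Y = 6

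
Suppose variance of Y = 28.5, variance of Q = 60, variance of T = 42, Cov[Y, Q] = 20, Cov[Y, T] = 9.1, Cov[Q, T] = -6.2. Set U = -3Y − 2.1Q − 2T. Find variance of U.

variance of U = a²·variance of Y + b²·variance of Q + c²·variance of T + 2ab·Cov[Y, Q] + 2ac·Cov[Y, T] + 2bc·Cov[Q, T], with a = -3, b = -2.1, c = -2.
= 256.5 + 264.6 + 168 + 252 + 109.2 + (-52.08)
= 998.22.

variance of U = 998.22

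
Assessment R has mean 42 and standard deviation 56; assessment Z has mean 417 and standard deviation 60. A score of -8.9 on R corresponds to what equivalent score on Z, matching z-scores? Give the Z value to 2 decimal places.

z = (-8.9 − 42)/56 ≈ -0.9089.
Z = 417 + z·60 = 417 + (-8.9 − 42)·60/56 ≈ 362.46.

Z = 362.46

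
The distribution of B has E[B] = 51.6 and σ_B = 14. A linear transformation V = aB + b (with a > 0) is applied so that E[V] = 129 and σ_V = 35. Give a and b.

a = 2.5, b = 0

σ_V = a·σ_B (a > 0), so a = 35/14 = 2.5.
E[V] = a·E[B] + b, so b = 129 − 2.5·51.6 = 0.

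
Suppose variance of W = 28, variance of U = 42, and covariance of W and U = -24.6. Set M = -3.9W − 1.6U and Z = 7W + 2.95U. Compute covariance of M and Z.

covariance of M and Z = -404.097

By bilinearity, covariance of M and Z = ac·variance of W + bd·variance of U + (ad+bc)·covariance of W and U, with a=-3.9, b=-1.6, c=7, d=2.95.
ac·variance of W = (-3.9)·7·28 = -764.4
bd·variance of U = (-1.6)·2.95·42 = -198.24
(ad+bc)·covariance of W and U = (-22.705)·(-24.6) = 558.543
covariance of M and Z = -764.4 + (-198.24) + 558.543 = -404.097.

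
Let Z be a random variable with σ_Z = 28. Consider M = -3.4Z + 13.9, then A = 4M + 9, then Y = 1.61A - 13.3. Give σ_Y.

σ_M = |-3.4|·28 = 95.2.
σ_A = |4|·95.2 = 380.8.
σ_Y = |1.61|·380.8 = 613.088.

σ_Y = 613.088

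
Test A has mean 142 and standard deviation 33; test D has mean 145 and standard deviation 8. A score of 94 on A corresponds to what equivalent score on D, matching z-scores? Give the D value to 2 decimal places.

D = 133.36

z = (94 − 142)/33 ≈ -1.4545.
D = 145 + z·8 = 145 + (94 − 142)·8/33 ≈ 133.36.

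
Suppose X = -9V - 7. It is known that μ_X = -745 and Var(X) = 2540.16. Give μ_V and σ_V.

From X = -9V - 7: μ_X = a·μ_V + b, so μ_V = (μ_X − b)/a = (-745 − (-7))/(-9) = 82.
σ_X = √2540.16 = 50.4.
σ_X = |a|·σ_V, so σ_V = 50.4/|-9| = 5.6.

μ_V = 82, σ_V = 5.6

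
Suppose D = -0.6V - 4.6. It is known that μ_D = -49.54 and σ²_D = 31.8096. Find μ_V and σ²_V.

From D = -0.6V - 4.6: μ_D = a·μ_V + b, so μ_V = (μ_D − b)/a = (-49.54 − (-4.6))/(-0.6) = 74.9.
σ²_D = a²·σ²_V, so σ²_V = 31.8096/(-0.6)² = 88.36.

μ_V = 74.9, σ²_V = 88.36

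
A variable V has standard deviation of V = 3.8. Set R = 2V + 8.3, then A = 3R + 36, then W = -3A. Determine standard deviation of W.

standard deviation of W = 68.4

standard deviation of R = |2|·3.8 = 7.6.
standard deviation of A = |3|·7.6 = 22.8.
standard deviation of W = |-3|·22.8 = 68.4.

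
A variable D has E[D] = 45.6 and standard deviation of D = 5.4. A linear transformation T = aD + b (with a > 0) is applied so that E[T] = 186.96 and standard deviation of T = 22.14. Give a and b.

a = 4.1, b = 0

standard deviation of T = a·standard deviation of D (a > 0), so a = 22.14/5.4 = 4.1.
E[T] = a·E[D] + b, so b = 186.96 − 4.1·45.6 = 0.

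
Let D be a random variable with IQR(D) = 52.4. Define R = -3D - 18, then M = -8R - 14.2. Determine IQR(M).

IQR(M) = 1257.6

IQR(R) = |-3|·52.4 = 157.2.
IQR(M) = |-8|·157.2 = 1257.6.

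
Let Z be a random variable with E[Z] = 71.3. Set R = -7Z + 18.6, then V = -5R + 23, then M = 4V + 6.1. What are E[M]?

E[R] = (-7)·71.3 + 18.6 = -480.5.
E[V] = (-5)·(-480.5) + 23 = 2425.5.
E[M] = 4·2425.5 + 6.1 = 9708.1.

E[M] = 9708.1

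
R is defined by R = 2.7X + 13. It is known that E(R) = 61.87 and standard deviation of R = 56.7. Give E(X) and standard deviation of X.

From R = 2.7X + 13: E(R) = a·E(X) + b, so E(X) = (E(R) − b)/a = (61.87 − 13)/2.7 = 18.1.
standard deviation of R = |a|·standard deviation of X, so standard deviation of X = 56.7/|2.7| = 21.

E(X) = 18.1, standard deviation of X = 21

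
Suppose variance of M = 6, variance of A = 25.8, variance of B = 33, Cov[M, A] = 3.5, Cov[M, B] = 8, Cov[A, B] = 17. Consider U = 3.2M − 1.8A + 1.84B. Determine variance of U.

variance of U = a²·variance of M + b²·variance of A + c²·variance of B + 2ab·Cov[M, A] + 2ac·Cov[M, B] + 2bc·Cov[A, B], with a = 3.2, b = -1.8, c = 1.84.
= 61.44 + 83.592 + 111.7248 + (-40.32) + 94.208 + (-112.608)
= 198.0368.

variance of U = 198.0368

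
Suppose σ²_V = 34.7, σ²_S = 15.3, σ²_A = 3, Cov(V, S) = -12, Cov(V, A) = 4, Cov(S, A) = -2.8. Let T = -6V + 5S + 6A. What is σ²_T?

σ²_T = 2003.7

σ²_T = a²·σ²_V + b²·σ²_S + c²·σ²_A + 2ab·Cov(V, S) + 2ac·Cov(V, A) + 2bc·Cov(S, A), with a = -6, b = 5, c = 6.
= 1249.2 + 382.5 + 108 + 720 + (-288) + (-168)
= 2003.7.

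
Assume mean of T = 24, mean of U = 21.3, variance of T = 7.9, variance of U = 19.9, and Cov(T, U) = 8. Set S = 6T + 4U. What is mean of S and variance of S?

mean of S = 6·mean of T + 4·mean of U = 6·24 + 4·21.3 = 229.2.
variance of S = a²·variance of T + b²·variance of U + 2ab·Cov(T, U) with a = 6, b = 4.
= 6²·7.9 + 4²·19.9 + 2·6·4·8
= 284.4 + 318.4 + 384 = 986.8.

mean of S = 229.2, variance of S = 986.8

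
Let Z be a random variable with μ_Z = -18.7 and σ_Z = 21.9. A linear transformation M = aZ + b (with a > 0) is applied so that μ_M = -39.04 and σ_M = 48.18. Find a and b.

σ_M = a·σ_Z (a > 0), so a = 48.18/21.9 = 2.2.
μ_M = a·μ_Z + b, so b = -39.04 − 2.2·(-18.7) = 2.1.

a = 2.2, b = 2.1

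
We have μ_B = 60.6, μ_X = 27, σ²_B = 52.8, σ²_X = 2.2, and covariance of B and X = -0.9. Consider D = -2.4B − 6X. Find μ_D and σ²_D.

μ_D = -307.44, σ²_D = 357.408

μ_D = (-2.4)·μ_B + (-6)·μ_X = (-2.4)·60.6 + (-6)·27 = -307.44.
σ²_D = a²·σ²_B + b²·σ²_X + 2ab·covariance of B and X with a = -2.4, b = -6.
= (-2.4)²·52.8 + (-6)²·2.2 + 2·(-2.4)·(-6)·(-0.9)
= 304.128 + 79.2 + (-25.92) = 357.408.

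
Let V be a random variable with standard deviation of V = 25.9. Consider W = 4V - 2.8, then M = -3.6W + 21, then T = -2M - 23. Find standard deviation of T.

standard deviation of W = |4|·25.9 = 103.6.
standard deviation of M = |-3.6|·103.6 = 372.96.
standard deviation of T = |-2|·372.96 = 745.92.

standard deviation of T = 745.92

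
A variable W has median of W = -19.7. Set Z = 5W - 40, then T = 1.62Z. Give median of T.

median of T = -224.37

median of Z = 5·(-19.7) + (-40) = -138.5.
median of T = 1.62·(-138.5) = -224.37.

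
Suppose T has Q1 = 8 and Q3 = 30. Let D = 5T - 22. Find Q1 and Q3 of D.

a = 5 > 0: Q1(D) = a·Q1(T)+b = 18, Q3(D) = a·Q3(T)+b = 128.

Q1(D) = 18, Q3(D) = 128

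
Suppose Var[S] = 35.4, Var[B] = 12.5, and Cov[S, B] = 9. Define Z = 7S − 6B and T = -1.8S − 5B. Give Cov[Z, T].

Cov[Z, T] = -288.84

By bilinearity, Cov[Z, T] = ac·Var[S] + bd·Var[B] + (ad+bc)·Cov[S, B], with a=7, b=-6, c=-1.8, d=-5.
ac·Var[S] = 7·(-1.8)·35.4 = -446.04
bd·Var[B] = (-6)·(-5)·12.5 = 375
(ad+bc)·Cov[S, B] = (-24.2)·9 = -217.8
Cov[Z, T] = -446.04 + 375 + (-217.8) = -288.84.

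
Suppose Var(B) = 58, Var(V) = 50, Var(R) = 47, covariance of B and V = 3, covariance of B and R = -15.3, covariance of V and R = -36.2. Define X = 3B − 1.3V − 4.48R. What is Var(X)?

Var(X) = a²·Var(B) + b²·Var(V) + c²·Var(R) + 2ab·covariance of B and V + 2ac·covariance of B and R + 2bc·covariance of V and R, with a = 3, b = -1.3, c = -4.48.
= 522 + 84.5 + 943.3088 + (-23.4) + 411.264 + (-421.6576)
= 1516.0152.

Var(X) = 1516.0152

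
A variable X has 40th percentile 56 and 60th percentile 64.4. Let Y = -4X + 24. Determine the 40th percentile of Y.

Since a = -4 < 0 the transformation is decreasing, reversing order: the 40th percentile of Y corresponds to the 60th percentile of X.
So P_{40}(Y) = a·P_{60}(X) + b = (-4)·64.4 + 24 = -233.6.

40th percentile of Y = -233.6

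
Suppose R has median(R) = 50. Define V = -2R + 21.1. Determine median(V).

A linear map preserves order up to sign, so median(V) = a·median(R) + b = (-2)·50 + 21.1 = -78.9.

median(V) = -78.9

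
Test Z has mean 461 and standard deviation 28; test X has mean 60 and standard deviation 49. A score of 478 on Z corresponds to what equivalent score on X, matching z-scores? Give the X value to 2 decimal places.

z = (478 − 461)/28 ≈ 0.6071.
X = 60 + z·49 = 60 + (478 − 461)·49/28 = 89.75.

X = 89.75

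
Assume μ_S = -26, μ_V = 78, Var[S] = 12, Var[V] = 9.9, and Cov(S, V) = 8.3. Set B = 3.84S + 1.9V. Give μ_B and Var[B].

μ_B = 48.36, Var[B] = 333.7998

μ_B = 3.84·μ_S + 1.9·μ_V = 3.84·(-26) + 1.9·78 = 48.36.
Var[B] = a²·Var[S] + b²·Var[V] + 2ab·Cov(S, V) with a = 3.84, b = 1.9.
= 3.84²·12 + 1.9²·9.9 + 2·3.84·1.9·8.3
= 176.9472 + 35.739 + 121.1136 = 333.7998.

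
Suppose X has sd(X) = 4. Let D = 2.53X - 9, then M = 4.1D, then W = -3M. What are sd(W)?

sd(W) = 124.476

sd(D) = |2.53|·4 = 10.12.
sd(M) = |4.1|·10.12 = 41.492.
sd(W) = |-3|·41.492 = 124.476.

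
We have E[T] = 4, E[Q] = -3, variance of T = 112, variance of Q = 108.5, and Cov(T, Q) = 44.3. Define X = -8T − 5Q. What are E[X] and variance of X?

E[X] = -17, variance of X = 13424.5

E[X] = (-8)·E[T] + (-5)·E[Q] = (-8)·4 + (-5)·(-3) = -17.
variance of X = a²·variance of T + b²·variance of Q + 2ab·Cov(T, Q) with a = -8, b = -5.
= (-8)²·112 + (-5)²·108.5 + 2·(-8)·(-5)·44.3
= 7168 + 2712.5 + 3544 = 13424.5.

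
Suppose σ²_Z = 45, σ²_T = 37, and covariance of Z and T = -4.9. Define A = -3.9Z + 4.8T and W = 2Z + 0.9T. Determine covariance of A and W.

covariance of A and W = -221.001

By bilinearity, covariance of A and W = ac·σ²_Z + bd·σ²_T + (ad+bc)·covariance of Z and T, with a=-3.9, b=4.8, c=2, d=0.9.
ac·σ²_Z = (-3.9)·2·45 = -351
bd·σ²_T = 4.8·0.9·37 = 159.84
(ad+bc)·covariance of Z and T = (6.09)·(-4.9) = -29.841
covariance of A and W = -351 + 159.84 + (-29.841) = -221.001.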